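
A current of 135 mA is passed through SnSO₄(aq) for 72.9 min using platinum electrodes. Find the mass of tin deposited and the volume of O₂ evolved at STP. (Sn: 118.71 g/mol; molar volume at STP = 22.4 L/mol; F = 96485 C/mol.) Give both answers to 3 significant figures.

Q = 0.135 × 4374 = 590.5 C; n(e⁻) = 590.5 / 96485 = 0.006120 mol
Cathode: Sn²⁺ + 2e⁻ → Sn → n(Sn) = 0.006120/2 = 0.003060 mol → 0.363 g
Anode: 2H₂O → O₂ + 4H⁺ + 4e⁻ → n(O₂) = 0.006120/4 = 0.001530 mol → 0.0343 L

0.363 g Sn; 0.0343 L O₂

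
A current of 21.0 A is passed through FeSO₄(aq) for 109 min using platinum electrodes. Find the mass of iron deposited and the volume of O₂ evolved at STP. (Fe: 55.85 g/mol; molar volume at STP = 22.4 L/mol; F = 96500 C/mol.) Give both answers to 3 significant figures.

Q = 21.0 × 6540 = 1.373×10^5 C; n(e⁻) = 1.373×10^5 / 96500 = 1.423 mol
Cathode: Fe²⁺ + 2e⁻ → Fe → n(Fe) = 1.423/2 = 0.7115 mol → 39.7 g
Anode: 2H₂O → O₂ + 4H⁺ + 4e⁻ → n(O₂) = 1.423/4 = 0.3558 mol → 7.97 L

39.7 g Fe; 7.97 L O₂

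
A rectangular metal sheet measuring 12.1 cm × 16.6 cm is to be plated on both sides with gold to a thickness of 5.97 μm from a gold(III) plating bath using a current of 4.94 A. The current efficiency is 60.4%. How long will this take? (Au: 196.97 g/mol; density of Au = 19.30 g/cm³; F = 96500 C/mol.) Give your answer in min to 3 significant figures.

Plated area = 2 × 12.1 × 16.6 = 401.7 cm²
Volume = 401.7 × 5.97×10⁻⁴ cm = 0.2398 cm³
m(Au) = 0.2398 × 19.30 = 4.628 g
n(Au) = 4.628 / 196.97 = 0.02350 mol; n(e⁻) = 3 × 0.02350 = 0.07050 mol
Q = 0.07050 × 96500 / 0.604 = 11260 C
t = 11260 / 4.94 = 2279 s = 38.0 min

38.0 min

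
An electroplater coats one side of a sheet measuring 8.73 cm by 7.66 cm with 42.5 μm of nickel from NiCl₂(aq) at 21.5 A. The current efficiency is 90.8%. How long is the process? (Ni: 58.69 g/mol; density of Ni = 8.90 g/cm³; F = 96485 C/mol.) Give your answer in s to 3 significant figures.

426 s

Plated area = 8.73 × 7.66 = 66.87 cm²
Volume = 66.87 × 42.5×10⁻⁴ cm = 0.2842 cm³
m(Ni) = 0.2842 × 8.90 = 2.529 g
n(Ni) = 2.529 / 58.69 = 0.04309 mol; n(e⁻) = 2 × 0.04309 = 0.08618 mol
Q = 0.08618 × 96485 / 0.908 = 9158 C
t = 9158 / 21.5 = 426.0 s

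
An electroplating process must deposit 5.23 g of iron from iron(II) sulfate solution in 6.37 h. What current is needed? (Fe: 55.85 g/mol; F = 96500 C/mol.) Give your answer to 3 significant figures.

n(Fe) = 5.23 / 55.85 = 0.09364 mol
Fe²⁺ + 2e⁻ → Fe, so n(e⁻) = 2 × 0.09364 = 0.1873 mol
Q = 0.1873 × 96500 = 18070 C
I = Q / t = 18070 / 22932 s = 0.788 A

0.788 A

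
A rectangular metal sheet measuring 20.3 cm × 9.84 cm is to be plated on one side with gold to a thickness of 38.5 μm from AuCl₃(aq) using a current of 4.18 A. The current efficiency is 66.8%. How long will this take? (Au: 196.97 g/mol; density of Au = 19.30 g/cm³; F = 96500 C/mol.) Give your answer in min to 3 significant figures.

Plated area = 20.3 × 9.84 = 199.8 cm²
Volume = 199.8 × 38.5×10⁻⁴ cm = 0.7692 cm³
m(Au) = 0.7692 × 19.30 = 14.85 g
n(Au) = 14.85 / 196.97 = 0.07539 mol; n(e⁻) = 3 × 0.07539 = 0.2262 mol
Q = 0.2262 × 96500 / 0.668 = 32680 C
t = 32680 / 4.18 = 7818 s = 130 min

130 min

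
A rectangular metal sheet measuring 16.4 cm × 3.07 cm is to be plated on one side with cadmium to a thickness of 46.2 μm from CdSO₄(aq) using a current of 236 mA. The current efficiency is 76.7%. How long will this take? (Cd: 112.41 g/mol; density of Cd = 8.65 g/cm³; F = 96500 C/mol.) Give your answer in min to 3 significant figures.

Plated area = 16.4 × 3.07 = 50.35 cm²
Volume = 50.35 × 46.2×10⁻⁴ cm = 0.2326 cm³
m(Cd) = 0.2326 × 8.65 = 2.012 g
n(Cd) = 2.012 / 112.41 = 0.01790 mol; n(e⁻) = 2 × 0.01790 = 0.03580 mol
Q = 0.03580 × 96500 / 0.767 = 4504 C
t = 4504 / 0.236 = 19080 s = 318 min

318 min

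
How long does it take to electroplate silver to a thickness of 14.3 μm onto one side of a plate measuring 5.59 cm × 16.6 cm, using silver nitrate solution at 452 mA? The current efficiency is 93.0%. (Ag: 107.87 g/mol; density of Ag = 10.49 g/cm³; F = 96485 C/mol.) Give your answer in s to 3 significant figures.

Plated area = 5.59 × 16.6 = 92.79 cm²
Volume = 92.79 × 14.3×10⁻⁴ cm = 0.1327 cm³
m(Ag) = 0.1327 × 10.49 = 1.392 g
n(Ag) = 1.392 / 107.87 = 0.01290 mol; n(e⁻) = 0.01290 mol
Q = 0.01290 × 96485 / 0.930 = 1338 C
t = 1338 / 0.452 = 2960 s

2960 s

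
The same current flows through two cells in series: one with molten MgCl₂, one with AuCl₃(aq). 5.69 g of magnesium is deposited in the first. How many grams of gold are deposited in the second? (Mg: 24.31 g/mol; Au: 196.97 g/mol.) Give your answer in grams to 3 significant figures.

30.7 g

n(Mg) = 5.69 / 24.31 = 0.2341 mol
Mg²⁺ + 2e⁻ → Mg, so n(e⁻) = 2 × 0.2341 = 0.4682 mol
Since the cells are in series, n(e⁻) in the Au cell is also 0.4682 mol.
Au³⁺ + 3e⁻ → Au, so n(Au) = 0.4682 / 3 = 0.1561 mol
m(Au) = 0.1561 × 196.97 = 30.7 g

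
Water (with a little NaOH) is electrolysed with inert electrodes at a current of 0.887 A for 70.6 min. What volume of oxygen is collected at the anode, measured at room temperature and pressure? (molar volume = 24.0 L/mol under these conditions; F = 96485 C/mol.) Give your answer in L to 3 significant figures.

0.234 L

Q = It = 0.887 × 4236 = 3757 C
Moles of electrons = 3757 / 96485 = 0.03894 mol
2H₂O → O₂ + 4H⁺ + 4e⁻, so n(O₂) = 0.03894 / 4 = 0.009735 mol
V = 0.009735 × 24.0 = 0.2336 L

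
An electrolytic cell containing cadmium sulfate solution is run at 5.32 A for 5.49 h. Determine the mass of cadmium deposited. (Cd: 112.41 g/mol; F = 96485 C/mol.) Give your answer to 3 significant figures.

Q = 5.32 A × 19764 s = 1.051×10^5 C
n(e⁻) = 1.051×10^5 / 96485 = 1.089 mol
Cd²⁺ + 2e⁻ → Cd, so n(Cd) = 1.089 / 2 = 0.5445 mol
m = 0.5445 × 112.41 = 61.2 g

61.2 g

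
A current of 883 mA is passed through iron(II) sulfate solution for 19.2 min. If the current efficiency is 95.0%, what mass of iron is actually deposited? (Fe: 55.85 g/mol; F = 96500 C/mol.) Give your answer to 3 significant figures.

Q = 0.883 × 1152 = 1017 C
n(e⁻) = 1017 / 96500 = 0.01054 mol
Fe²⁺ + 2e⁻ → Fe, so theoretical m(Fe) = 0.005270 × 55.85 = 0.2943 g
Actual mass = 95.0% × 0.2943 = 0.280 g

0.280 g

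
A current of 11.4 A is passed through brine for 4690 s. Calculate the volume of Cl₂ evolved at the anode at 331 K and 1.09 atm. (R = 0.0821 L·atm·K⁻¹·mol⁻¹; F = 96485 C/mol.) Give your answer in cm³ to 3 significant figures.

6910 cm³

Q = It = 11.4 × 4690 = 53470 C
n(e⁻) = 53470 / 96485 = 0.5542 mol
2Cl⁻ → Cl₂ + 2e⁻, so n(Cl₂) = 0.5542 / 2 = 0.2771 mol
V = nRT/P = 0.2771 × 0.0821 × 331 / 1.09 = 6.908 L
= 6910 cm³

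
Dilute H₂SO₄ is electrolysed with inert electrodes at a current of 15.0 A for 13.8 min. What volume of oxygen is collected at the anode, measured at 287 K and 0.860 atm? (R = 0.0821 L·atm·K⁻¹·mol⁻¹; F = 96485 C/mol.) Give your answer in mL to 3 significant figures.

Q = 15.0 A × 828 s = 12420 C
n(e⁻) = 12420 / 96485 = 0.1287 mol
2H₂O → O₂ + 4H⁺ + 4e⁻, so n(O₂) = 0.1287 / 4 = 0.03218 mol
V = nRT/P = 0.03218 × 0.0821 × 287 / 0.860 = 0.8817 L
= 882 mL

882 mL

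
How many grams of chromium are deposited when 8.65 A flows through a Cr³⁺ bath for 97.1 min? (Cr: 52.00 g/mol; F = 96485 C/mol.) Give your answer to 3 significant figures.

Q = 8.65 A × 5826 s = 50390 C
n(e⁻) = Q/F = 50390/96485 = 0.5223 mol
Cr³⁺ + 3e⁻ → Cr, so n(Cr) = 0.5223 / 3 = 0.1741 mol
m = 0.1741 × 52.00 = 9.05 g

9.05 g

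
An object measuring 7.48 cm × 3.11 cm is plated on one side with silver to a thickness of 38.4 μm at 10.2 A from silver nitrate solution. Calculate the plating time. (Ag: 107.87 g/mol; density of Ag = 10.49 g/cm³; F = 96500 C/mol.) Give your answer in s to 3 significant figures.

Plated area = 7.48 × 3.11 = 23.26 cm²
Volume = 23.26 × 38.4×10⁻⁴ cm = 0.08932 cm³
m(Ag) = 0.08932 × 10.49 = 0.9370 g
n(Ag) = 0.9370 / 107.87 = 0.008686 mol; n(e⁻) = 0.008686 mol
Q = 0.008686 × 96500 = 838.2 C
t = 838.2 / 10.2 = 82.18 s

82.2 s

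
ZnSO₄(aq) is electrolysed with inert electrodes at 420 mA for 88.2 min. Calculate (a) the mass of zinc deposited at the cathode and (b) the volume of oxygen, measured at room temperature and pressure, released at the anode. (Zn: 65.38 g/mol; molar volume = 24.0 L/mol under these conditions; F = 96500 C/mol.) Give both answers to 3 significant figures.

0.753 g Zn; 0.138 L O₂

Q = 0.420 × 5292 = 2223 C; n(e⁻) = 2223 / 96500 = 0.02304 mol
Cathode: Zn²⁺ + 2e⁻ → Zn → n(Zn) = 0.02304/2 = 0.01152 mol → 0.753 g
Anode: 2H₂O → O₂ + 4H⁺ + 4e⁻ → n(O₂) = 0.02304/4 = 0.005760 mol → 0.138 L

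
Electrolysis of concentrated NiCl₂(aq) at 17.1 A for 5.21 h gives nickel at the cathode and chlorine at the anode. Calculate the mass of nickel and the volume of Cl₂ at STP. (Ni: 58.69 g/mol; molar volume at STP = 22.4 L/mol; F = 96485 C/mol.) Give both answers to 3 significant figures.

Q = 17.1 × 18756 = 3.207×10^5 C; n(e⁻) = 3.207×10^5 / 96485 = 3.324 mol
Cathode: Ni²⁺ + 2e⁻ → Ni → n(Ni) = 3.324/2 = 1.662 mol → 97.5 g
Anode: 2Cl⁻ → Cl₂ + 2e⁻ → n(Cl₂) = 3.324/2 = 1.662 mol → 37.2 L

97.5 g Ni; 37.2 L Cl₂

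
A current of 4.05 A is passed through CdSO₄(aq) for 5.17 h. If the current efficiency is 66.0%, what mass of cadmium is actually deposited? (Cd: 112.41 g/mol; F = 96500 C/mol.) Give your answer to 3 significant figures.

29.0 g

Q = 4.05 × 18612 = 75380 C
n(e⁻) = 75380 / 96500 = 0.7811 mol
Cd²⁺ + 2e⁻ → Cd, so theoretical m(Cd) = 0.3906 × 112.41 = 43.91 g
Actual mass = 66.0% × 43.91 = 29.0 g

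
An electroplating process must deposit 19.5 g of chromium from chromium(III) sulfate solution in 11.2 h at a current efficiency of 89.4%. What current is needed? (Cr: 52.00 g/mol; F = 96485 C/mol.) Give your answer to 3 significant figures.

3.01 A

n(Cr) = 19.5 / 52.00 = 0.3750 mol
Cr³⁺ + 3e⁻ → Cr, so n(e⁻) = 3 × 0.3750 = 1.125 mol
Q = 1.125 × 96485 / 0.894 = 1.214×10^5 C
I = Q / t = 1.214×10^5 / 40320 s = 3.01 A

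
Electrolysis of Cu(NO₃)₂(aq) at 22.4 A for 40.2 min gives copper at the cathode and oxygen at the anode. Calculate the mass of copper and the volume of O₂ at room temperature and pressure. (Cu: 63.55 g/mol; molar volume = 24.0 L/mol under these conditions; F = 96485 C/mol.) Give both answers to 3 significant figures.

17.8 g Cu; 3.36 L O₂

Q = 22.4 × 2412 = 54030 C; n(e⁻) = 54030 / 96485 = 0.5600 mol
Cathode: Cu²⁺ + 2e⁻ → Cu → n(Cu) = 0.5600/2 = 0.2800 mol → 17.8 g
Anode: 2H₂O → O₂ + 4H⁺ + 4e⁻ → n(O₂) = 0.5600/4 = 0.1400 mol → 3.36 L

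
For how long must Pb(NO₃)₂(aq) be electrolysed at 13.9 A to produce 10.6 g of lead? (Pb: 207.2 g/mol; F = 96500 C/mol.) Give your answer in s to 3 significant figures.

n(Pb) = 10.6 / 207.2 = 0.05116 mol
Pb²⁺ + 2e⁻ → Pb, so n(e⁻) = 2 × 0.05116 = 0.1023 mol
Q = 0.1023 × 96500 = 9872 C
t = Q / I = 9872 / 13.9 = 710.2 s

710 s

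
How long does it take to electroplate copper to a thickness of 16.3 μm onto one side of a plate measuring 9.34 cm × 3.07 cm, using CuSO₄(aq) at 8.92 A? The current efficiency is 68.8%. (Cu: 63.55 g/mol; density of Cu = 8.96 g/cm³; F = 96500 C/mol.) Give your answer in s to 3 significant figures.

207 s

Plated area = 9.34 × 3.07 = 28.67 cm²
Volume = 28.67 × 16.3×10⁻⁴ cm = 0.04673 cm³
m(Cu) = 0.04673 × 8.96 = 0.4187 g
n(Cu) = 0.4187 / 63.55 = 0.006589 mol; n(e⁻) = 2 × 0.006589 = 0.01318 mol
Q = 0.01318 × 96500 / 0.688 = 1849 C
t = 1849 / 8.92 = 207.3 s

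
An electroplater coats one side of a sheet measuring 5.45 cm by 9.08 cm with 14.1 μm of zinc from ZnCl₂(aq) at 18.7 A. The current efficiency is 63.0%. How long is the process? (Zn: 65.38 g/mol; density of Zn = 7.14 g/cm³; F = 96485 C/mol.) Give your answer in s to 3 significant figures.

Plated area = 5.45 × 9.08 = 49.49 cm²
Volume = 49.49 × 14.1×10⁻⁴ cm = 0.06978 cm³
m(Zn) = 0.06978 × 7.14 = 0.4982 g
n(Zn) = 0.4982 / 65.38 = 0.007620 mol; n(e⁻) = 2 × 0.007620 = 0.01524 mol
Q = 0.01524 × 96485 / 0.630 = 2334 C
t = 2334 / 18.7 = 124.8 s

125 s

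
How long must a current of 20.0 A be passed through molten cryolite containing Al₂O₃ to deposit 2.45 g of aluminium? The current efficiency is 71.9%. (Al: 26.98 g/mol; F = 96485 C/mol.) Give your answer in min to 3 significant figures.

30.5 min

n(Al) = 2.45 / 26.98 = 0.09081 mol
Al³⁺ + 3e⁻ → Al, so n(e⁻) = 3 × 0.09081 = 0.2724 mol
Q = 0.2724 × 96485 / 0.719 = 36550 C
t = Q / I = 36550 / 20.0 = 1828 s = 30.5 min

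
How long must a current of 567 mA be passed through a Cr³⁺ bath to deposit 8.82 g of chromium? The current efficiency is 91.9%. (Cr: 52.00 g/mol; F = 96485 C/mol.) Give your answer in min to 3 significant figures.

n(Cr) = 8.82 / 52.00 = 0.1696 mol
Cr³⁺ + 3e⁻ → Cr, so n(e⁻) = 3 × 0.1696 = 0.5088 mol
Q = 0.5088 × 96485 / 0.919 = 53420 C
t = Q / I = 53420 / 0.567 = 94220 s = 1570 min

1570 min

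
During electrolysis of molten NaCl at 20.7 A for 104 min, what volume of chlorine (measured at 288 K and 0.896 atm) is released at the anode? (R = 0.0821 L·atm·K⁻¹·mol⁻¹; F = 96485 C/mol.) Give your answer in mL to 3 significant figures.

17700 mL

Charge passed = 20.7 × 6240 = 1.292×10^5 C
Moles of electrons = 1.292×10^5 / 96485 = 1.339 mol
2Cl⁻ → Cl₂ + 2e⁻, so n(Cl₂) = 1.339 / 2 = 0.6695 mol
V = nRT/P = 0.6695 × 0.0821 × 288 / 0.896 = 17.67 L
= 17700 mL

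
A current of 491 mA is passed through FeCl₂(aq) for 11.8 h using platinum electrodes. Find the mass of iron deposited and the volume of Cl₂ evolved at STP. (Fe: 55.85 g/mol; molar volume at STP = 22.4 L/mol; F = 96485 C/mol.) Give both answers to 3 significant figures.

Q = 0.491 × 42480 = 20860 C; n(e⁻) = 20860 / 96485 = 0.2162 mol
Cathode: Fe²⁺ + 2e⁻ → Fe → n(Fe) = 0.2162/2 = 0.1081 mol → 6.04 g
Anode: 2Cl⁻ → Cl₂ + 2e⁻ → n(Cl₂) = 0.2162/2 = 0.1081 mol → 2.42 L

6.04 g Fe; 2.42 L Cl₂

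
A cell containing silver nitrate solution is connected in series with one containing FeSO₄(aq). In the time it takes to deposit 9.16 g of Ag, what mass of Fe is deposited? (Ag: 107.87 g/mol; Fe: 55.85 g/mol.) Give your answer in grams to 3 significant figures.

n(Ag) = 9.16 / 107.87 = 0.08492 mol
Ag⁺ + e⁻ → Ag, so n(e⁻) = 0.08492 mol
The cells are in series, so the same charge (and hence the same n(e⁻) = 0.08492 mol) passes through both.
Fe²⁺ + 2e⁻ → Fe, so n(Fe) = 0.08492 / 2 = 0.04246 mol
m(Fe) = 0.04246 × 55.85 = 2.37 g

2.37 g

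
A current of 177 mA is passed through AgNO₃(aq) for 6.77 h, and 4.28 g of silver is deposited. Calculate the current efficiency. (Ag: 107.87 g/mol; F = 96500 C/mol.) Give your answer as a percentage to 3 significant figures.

88.8%

Q = 0.177 × 24372 = 4314 C
n(e⁻) = 4314 / 96500 = 0.04470 mol
Ag⁺ + e⁻ → Ag, so theoretical n(Ag) = 0.04470 mol → 4.822 g
Efficiency = 4.28 / 4.822 = 0.8876 = 88.8%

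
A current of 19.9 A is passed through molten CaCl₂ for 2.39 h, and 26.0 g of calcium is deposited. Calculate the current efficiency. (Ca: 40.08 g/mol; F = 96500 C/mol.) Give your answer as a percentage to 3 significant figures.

Q = 19.9 × 8604 = 1.712×10^5 C
n(e⁻) = 1.712×10^5 / 96500 = 1.774 mol
Ca²⁺ + 2e⁻ → Ca, so theoretical n(Ca) = 0.8870 mol → 35.55 g
Efficiency = 26.0 / 35.55 = 0.7314 = 73.1%

73.1%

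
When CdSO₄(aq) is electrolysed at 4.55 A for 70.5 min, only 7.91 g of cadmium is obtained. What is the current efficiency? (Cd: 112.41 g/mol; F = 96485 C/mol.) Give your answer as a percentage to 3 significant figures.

Q = 4.55 × 4230 = 19250 C
n(e⁻) = 19250 / 96485 = 0.1995 mol
Cd²⁺ + 2e⁻ → Cd, so theoretical n(Cd) = 0.09975 mol → 11.21 g
Efficiency = 7.91 / 11.21 = 0.7056 = 70.6%

70.6%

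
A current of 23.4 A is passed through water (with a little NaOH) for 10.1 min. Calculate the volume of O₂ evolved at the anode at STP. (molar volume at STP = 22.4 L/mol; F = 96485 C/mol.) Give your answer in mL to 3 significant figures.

823 mL

Q = It = 23.4 × 606 = 14180 C
Moles of electrons = 14180 / 96485 = 0.1470 mol
2H₂O → O₂ + 4H⁺ + 4e⁻, so n(O₂) = 0.1470 / 4 = 0.03675 mol
V = 0.03675 × 22.4 = 0.8232 L
= 823 mL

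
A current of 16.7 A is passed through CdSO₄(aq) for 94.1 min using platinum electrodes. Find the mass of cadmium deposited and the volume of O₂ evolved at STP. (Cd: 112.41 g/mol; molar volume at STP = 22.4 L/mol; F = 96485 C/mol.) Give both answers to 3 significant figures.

54.9 g Cd; 5.47 L O₂

Q = 16.7 × 5646 = 94290 C; n(e⁻) = 94290 / 96485 = 0.9773 mol
Cathode: Cd²⁺ + 2e⁻ → Cd → n(Cd) = 0.9773/2 = 0.4887 mol → 54.9 g
Anode: 2H₂O → O₂ + 4H⁺ + 4e⁻ → n(O₂) = 0.9773/4 = 0.2443 mol → 5.47 L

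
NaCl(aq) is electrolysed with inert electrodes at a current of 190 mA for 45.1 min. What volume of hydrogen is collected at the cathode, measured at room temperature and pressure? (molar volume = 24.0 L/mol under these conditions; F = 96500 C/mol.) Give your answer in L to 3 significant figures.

0.0639 L

Charge passed = 0.190 × 2706 = 514.1 C
n(e⁻) = 514.1 / 96500 = 0.005327 mol
2H⁺ + 2e⁻ → H₂, so n(H₂) = 0.005327 / 2 = 0.002664 mol
V = 0.002664 × 24.0 = 0.06394 L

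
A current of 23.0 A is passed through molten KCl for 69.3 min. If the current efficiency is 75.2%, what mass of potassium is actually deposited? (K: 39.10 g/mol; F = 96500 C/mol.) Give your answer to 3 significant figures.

29.1 g

Q = 23.0 × 4158 = 95630 C
n(e⁻) = 95630 / 96500 = 0.9910 mol
K⁺ + e⁻ → K, so theoretical m(K) = 0.9910 × 39.10 = 38.75 g
Actual mass = 75.2% × 38.75 = 29.1 g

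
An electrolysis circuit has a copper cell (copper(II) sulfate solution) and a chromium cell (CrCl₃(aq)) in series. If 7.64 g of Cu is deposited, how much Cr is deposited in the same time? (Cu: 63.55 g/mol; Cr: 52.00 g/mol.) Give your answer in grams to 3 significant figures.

n(Cu) = 7.64 / 63.55 = 0.1202 mol
Cu²⁺ + 2e⁻ → Cu, so n(e⁻) = 2 × 0.1202 = 0.2404 mol
Since the cells are in series, n(e⁻) in the Cr cell is also 0.2404 mol.
Cr³⁺ + 3e⁻ → Cr, so n(Cr) = 0.2404 / 3 = 0.08013 mol
m(Cr) = 0.08013 × 52.00 = 4.17 g

4.17 g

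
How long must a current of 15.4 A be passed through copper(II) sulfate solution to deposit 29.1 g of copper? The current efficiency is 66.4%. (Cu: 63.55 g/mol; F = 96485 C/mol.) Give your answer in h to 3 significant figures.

n(Cu) = 29.1 / 63.55 = 0.4579 mol
Cu²⁺ + 2e⁻ → Cu, so n(e⁻) = 2 × 0.4579 = 0.9158 mol
Q = 0.9158 × 96485 / 0.664 = 1.331×10^5 C
t = Q / I = 1.331×10^5 / 15.4 = 8643 s = 2.40 h

2.40 h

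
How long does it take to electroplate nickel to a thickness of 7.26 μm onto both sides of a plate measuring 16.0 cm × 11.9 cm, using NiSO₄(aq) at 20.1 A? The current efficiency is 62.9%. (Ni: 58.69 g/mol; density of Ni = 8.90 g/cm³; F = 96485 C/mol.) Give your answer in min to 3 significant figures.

10.7 min

Plated area = 2 × 16.0 × 11.9 = 380.8 cm²
Volume = 380.8 × 7.26×10⁻⁴ cm = 0.2765 cm³
m(Ni) = 0.2765 × 8.90 = 2.461 g
n(Ni) = 2.461 / 58.69 = 0.04193 mol; n(e⁻) = 2 × 0.04193 = 0.08386 mol
Q = 0.08386 × 96485 / 0.629 = 12860 C
t = 12860 / 20.1 = 639.8 s = 10.7 min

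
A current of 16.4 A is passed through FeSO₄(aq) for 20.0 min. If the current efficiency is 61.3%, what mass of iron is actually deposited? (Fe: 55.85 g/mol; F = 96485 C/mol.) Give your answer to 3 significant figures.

3.49 g

Q = 16.4 × 1200 = 19680 C
n(e⁻) = 19680 / 96485 = 0.2040 mol
Fe²⁺ + 2e⁻ → Fe, so theoretical m(Fe) = 0.1020 × 55.85 = 5.697 g
Actual mass = 61.3% × 5.697 = 3.49 g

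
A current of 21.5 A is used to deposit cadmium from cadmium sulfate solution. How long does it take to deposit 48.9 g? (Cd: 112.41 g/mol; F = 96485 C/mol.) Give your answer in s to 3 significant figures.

n(Cd) = 48.9 / 112.41 = 0.4350 mol
Cd²⁺ + 2e⁻ → Cd, so n(e⁻) = 2 × 0.4350 = 0.8700 mol
Q = 0.8700 × 96485 = 83940 C
t = Q / I = 83940 / 21.5 = 3904 s

3900 s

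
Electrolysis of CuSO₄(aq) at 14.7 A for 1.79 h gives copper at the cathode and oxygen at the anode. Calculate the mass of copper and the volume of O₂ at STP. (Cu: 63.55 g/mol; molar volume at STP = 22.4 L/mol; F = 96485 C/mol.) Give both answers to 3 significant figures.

31.2 g Cu; 5.50 L O₂

Q = 14.7 × 6444 = 94730 C; n(e⁻) = 94730 / 96485 = 0.9818 mol
Cathode: Cu²⁺ + 2e⁻ → Cu → n(Cu) = 0.9818/2 = 0.4909 mol → 31.2 g
Anode: 2H₂O → O₂ + 4H⁺ + 4e⁻ → n(O₂) = 0.9818/4 = 0.2455 mol → 5.50 L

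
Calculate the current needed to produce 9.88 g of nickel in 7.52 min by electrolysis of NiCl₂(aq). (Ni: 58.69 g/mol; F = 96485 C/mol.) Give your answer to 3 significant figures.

72.0 A

n(Ni) = 9.88 / 58.69 = 0.1683 mol
Ni²⁺ + 2e⁻ → Ni, so n(e⁻) = 2 × 0.1683 = 0.3366 mol
Q = 0.3366 × 96485 = 32480 C
I = Q / t = 32480 / 451.2 s = 72.0 A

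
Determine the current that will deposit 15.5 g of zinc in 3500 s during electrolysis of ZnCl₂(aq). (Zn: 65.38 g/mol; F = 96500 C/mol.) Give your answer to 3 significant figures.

13.1 A

n(Zn) = 15.5 / 65.38 = 0.2371 mol
Zn²⁺ + 2e⁻ → Zn, so n(e⁻) = 2 × 0.2371 = 0.4742 mol
Q = 0.4742 × 96500 = 45760 C
I = Q / t = 45760 / 3500 s = 13.1 A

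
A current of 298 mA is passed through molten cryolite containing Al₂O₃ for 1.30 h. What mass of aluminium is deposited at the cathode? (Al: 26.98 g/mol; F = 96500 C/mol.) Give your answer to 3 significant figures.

0.130 g

Charge passed = 0.298 × 4680 = 1395 C
n(e⁻) = Q/F = 1395/96500 = 0.01446 mol
Al³⁺ + 3e⁻ → Al, so n(Al) = 0.01446 / 3 = 0.004820 mol
m = 0.004820 × 26.98 = 0.130 g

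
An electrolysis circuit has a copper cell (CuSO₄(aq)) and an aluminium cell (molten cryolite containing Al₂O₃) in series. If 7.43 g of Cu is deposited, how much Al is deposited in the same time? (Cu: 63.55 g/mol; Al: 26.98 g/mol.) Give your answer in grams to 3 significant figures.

n(Cu) = 7.43 / 63.55 = 0.1169 mol
Cu²⁺ + 2e⁻ → Cu, so n(e⁻) = 2 × 0.1169 = 0.2338 mol
In series, the same 0.2338 mol of electrons flows through the second cell.
Al³⁺ + 3e⁻ → Al, so n(Al) = 0.2338 / 3 = 0.07793 mol
m(Al) = 0.07793 × 26.98 = 2.10 g

2.10 g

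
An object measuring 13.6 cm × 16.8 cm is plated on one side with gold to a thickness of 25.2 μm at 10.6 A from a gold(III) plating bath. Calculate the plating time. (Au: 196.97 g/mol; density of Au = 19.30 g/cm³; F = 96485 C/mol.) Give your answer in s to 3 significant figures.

Plated area = 13.6 × 16.8 = 228.5 cm²
Volume = 228.5 × 25.2×10⁻⁴ cm = 0.5758 cm³
m(Au) = 0.5758 × 19.30 = 11.11 g
n(Au) = 11.11 / 196.97 = 0.05640 mol; n(e⁻) = 3 × 0.05640 = 0.1692 mol
Q = 0.1692 × 96485 = 16330 C
t = 16330 / 10.6 = 1541 s

1540 s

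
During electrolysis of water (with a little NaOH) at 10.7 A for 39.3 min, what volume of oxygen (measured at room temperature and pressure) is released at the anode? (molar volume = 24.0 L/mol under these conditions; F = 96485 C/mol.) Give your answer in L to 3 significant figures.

1.57 L

Charge passed = 10.7 × 2358 = 25230 C
Moles of electrons = 25230 / 96485 = 0.2615 mol
2H₂O → O₂ + 4H⁺ + 4e⁻, so n(O₂) = 0.2615 / 4 = 0.06538 mol
V = 0.06538 × 24.0 = 1.569 L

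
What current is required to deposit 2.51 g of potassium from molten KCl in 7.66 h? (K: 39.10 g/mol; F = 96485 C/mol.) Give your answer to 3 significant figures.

n(K) = 2.51 / 39.10 = 0.06419 mol
K⁺ + e⁻ → K, so n(e⁻) = 0.06419 mol
Q = 0.06419 × 96485 = 6193 C
I = Q / t = 6193 / 27576 s = 0.225 A

0.225 A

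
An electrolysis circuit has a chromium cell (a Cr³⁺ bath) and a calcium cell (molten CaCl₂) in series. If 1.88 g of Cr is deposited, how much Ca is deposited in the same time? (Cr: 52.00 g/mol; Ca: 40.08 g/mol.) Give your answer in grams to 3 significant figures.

2.17 g

n(Cr) = 1.88 / 52.00 = 0.03615 mol
Cr³⁺ + 3e⁻ → Cr, so n(e⁻) = 3 × 0.03615 = 0.1085 mol
In series, the same 0.1085 mol of electrons flows through the second cell.
Ca²⁺ + 2e⁻ → Ca, so n(Ca) = 0.1085 / 2 = 0.05425 mol
m(Ca) = 0.05425 × 40.08 = 2.17 g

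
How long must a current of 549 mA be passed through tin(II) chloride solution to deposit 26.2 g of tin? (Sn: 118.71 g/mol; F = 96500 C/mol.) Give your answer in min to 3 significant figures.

n(Sn) = 26.2 / 118.71 = 0.2207 mol
Sn²⁺ + 2e⁻ → Sn, so n(e⁻) = 2 × 0.2207 = 0.4414 mol
Q = 0.4414 × 96500 = 42600 C
t = Q / I = 42600 / 0.549 = 77600 s = 1290 min

1290 min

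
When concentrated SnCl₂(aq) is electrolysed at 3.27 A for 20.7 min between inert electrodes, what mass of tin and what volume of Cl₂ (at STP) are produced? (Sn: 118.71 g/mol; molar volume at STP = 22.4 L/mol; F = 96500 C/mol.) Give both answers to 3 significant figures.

2.50 g Sn; 0.471 L Cl₂

Q = 3.27 × 1242 = 4061 C; n(e⁻) = 4061 / 96500 = 0.04208 mol
Cathode: Sn²⁺ + 2e⁻ → Sn → n(Sn) = 0.04208/2 = 0.02104 mol → 2.50 g
Anode: 2Cl⁻ → Cl₂ + 2e⁻ → n(Cl₂) = 0.04208/2 = 0.02104 mol → 0.471 L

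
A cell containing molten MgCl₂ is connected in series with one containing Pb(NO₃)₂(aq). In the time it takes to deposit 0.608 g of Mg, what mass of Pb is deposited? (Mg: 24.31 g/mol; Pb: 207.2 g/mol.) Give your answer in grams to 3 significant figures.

n(Mg) = 0.608 / 24.31 = 0.02501 mol
Mg²⁺ + 2e⁻ → Mg, so n(e⁻) = 2 × 0.02501 = 0.05002 mol
Since the cells are in series, n(e⁻) in the Pb cell is also 0.05002 mol.
Pb²⁺ + 2e⁻ → Pb, so n(Pb) = 0.05002 / 2 = 0.02501 mol
m(Pb) = 0.02501 × 207.2 = 5.18 g

5.18 g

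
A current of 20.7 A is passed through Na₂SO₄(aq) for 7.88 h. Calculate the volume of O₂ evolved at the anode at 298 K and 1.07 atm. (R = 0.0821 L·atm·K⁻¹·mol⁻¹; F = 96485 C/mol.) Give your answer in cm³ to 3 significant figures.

34800 cm³

Q = 20.7 A × 28368 s = 5.872×10^5 C
Moles of electrons = 5.872×10^5 / 96485 = 6.086 mol
2H₂O → O₂ + 4H⁺ + 4e⁻, so n(O₂) = 6.086 / 4 = 1.522 mol
V = nRT/P = 1.522 × 0.0821 × 298 / 1.07 = 34.80 L
= 34800 cm³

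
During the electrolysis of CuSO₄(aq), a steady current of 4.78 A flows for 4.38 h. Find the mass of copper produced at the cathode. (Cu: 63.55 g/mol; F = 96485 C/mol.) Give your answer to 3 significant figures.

Q = 4.78 A × 15768 s = 75370 C
n(e⁻) = 75370 / 96485 = 0.7812 mol
Cu²⁺ + 2e⁻ → Cu, so n(Cu) = 0.7812 / 2 = 0.3906 mol
m = 0.3906 × 63.55 = 24.8 g

24.8 g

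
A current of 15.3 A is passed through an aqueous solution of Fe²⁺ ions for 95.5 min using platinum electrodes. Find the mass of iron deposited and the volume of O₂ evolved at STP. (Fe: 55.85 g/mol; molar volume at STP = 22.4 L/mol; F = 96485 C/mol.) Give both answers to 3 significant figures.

25.4 g Fe; 5.09 L O₂

Q = 15.3 × 5730 = 87670 C; n(e⁻) = 87670 / 96485 = 0.9086 mol
Cathode: Fe²⁺ + 2e⁻ → Fe → n(Fe) = 0.9086/2 = 0.4543 mol → 25.4 g
Anode: 2H₂O → O₂ + 4H⁺ + 4e⁻ → n(O₂) = 0.9086/4 = 0.2272 mol → 5.09 L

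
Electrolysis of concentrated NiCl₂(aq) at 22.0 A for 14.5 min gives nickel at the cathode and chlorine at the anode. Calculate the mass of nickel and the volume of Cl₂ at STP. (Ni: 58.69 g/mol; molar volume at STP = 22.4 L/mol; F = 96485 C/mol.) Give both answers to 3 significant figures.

5.82 g Ni; 2.22 L Cl₂

Q = 22.0 × 870 = 19140 C; n(e⁻) = 19140 / 96485 = 0.1984 mol
Cathode: Ni²⁺ + 2e⁻ → Ni → n(Ni) = 0.1984/2 = 0.09920 mol → 5.82 g
Anode: 2Cl⁻ → Cl₂ + 2e⁻ → n(Cl₂) = 0.1984/2 = 0.09920 mol → 2.22 L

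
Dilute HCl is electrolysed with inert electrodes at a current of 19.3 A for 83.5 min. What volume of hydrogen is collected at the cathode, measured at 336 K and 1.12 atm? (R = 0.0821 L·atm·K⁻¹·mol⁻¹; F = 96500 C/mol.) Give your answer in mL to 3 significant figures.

12300 mL

Charge passed = 19.3 × 5010 = 96690 C
n(e⁻) = 96690 / 96500 = 1.002 mol
2H⁺ + 2e⁻ → H₂, so n(H₂) = 1.002 / 2 = 0.5010 mol
V = nRT/P = 0.5010 × 0.0821 × 336 / 1.12 = 12.34 L
= 12300 mL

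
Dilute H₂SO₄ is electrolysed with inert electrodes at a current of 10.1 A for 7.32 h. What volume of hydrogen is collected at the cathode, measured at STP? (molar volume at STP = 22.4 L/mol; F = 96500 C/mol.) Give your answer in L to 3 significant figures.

30.9 L

Q = It = 10.1 × 26352 = 2.662×10^5 C
Moles of electrons = 2.662×10^5 / 96500 = 2.759 mol
2H⁺ + 2e⁻ → H₂, so n(H₂) = 2.759 / 2 = 1.380 mol
V = 1.380 × 22.4 = 30.91 L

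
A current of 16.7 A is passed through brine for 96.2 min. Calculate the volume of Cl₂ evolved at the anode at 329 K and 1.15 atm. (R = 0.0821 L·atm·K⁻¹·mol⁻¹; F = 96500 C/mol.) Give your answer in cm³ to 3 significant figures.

11700 cm³

Q = 16.7 A × 5772 s = 96390 C
n(e⁻) = 96390 / 96500 = 0.9989 mol
2Cl⁻ → Cl₂ + 2e⁻, so n(Cl₂) = 0.9989 / 2 = 0.4995 mol
V = nRT/P = 0.4995 × 0.0821 × 329 / 1.15 = 11.73 L
= 11700 cm³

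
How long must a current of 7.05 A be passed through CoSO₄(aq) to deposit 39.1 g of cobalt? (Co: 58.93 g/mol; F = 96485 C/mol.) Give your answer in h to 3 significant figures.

n(Co) = 39.1 / 58.93 = 0.6635 mol
Co²⁺ + 2e⁻ → Co, so n(e⁻) = 2 × 0.6635 = 1.327 mol
Q = 1.327 × 96485 = 1.280×10^5 C
t = Q / I = 1.280×10^5 / 7.05 = 18160 s = 5.04 h

5.04 h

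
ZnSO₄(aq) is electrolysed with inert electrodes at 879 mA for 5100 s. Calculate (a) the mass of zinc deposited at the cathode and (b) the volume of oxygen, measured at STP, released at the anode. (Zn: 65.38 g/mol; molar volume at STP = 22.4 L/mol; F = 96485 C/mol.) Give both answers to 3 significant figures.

Q = 0.879 × 5100 = 4483 C; n(e⁻) = 4483 / 96485 = 0.04646 mol
Cathode: Zn²⁺ + 2e⁻ → Zn → n(Zn) = 0.04646/2 = 0.02323 mol → 1.52 g
Anode: 2H₂O → O₂ + 4H⁺ + 4e⁻ → n(O₂) = 0.04646/4 = 0.01162 mol → 0.260 L

1.52 g Zn; 0.260 L O₂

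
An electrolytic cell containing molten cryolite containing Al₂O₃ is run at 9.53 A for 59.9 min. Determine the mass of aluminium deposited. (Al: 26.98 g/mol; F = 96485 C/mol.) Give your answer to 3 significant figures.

Q = 9.53 A × 3594 s = 34250 C
n(e⁻) = Q/F = 34250/96485 = 0.3550 mol
Al³⁺ + 3e⁻ → Al, so n(Al) = 0.3550 / 3 = 0.1183 mol
m = 0.1183 × 26.98 = 3.19 g

3.19 g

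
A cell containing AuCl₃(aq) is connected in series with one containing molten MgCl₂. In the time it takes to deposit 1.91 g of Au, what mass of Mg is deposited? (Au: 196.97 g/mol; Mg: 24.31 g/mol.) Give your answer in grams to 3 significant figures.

n(Au) = 1.91 / 196.97 = 0.009697 mol
Au³⁺ + 3e⁻ → Au, so n(e⁻) = 3 × 0.009697 = 0.02909 mol
In series, the same 0.02909 mol of electrons flows through the second cell.
Mg²⁺ + 2e⁻ → Mg, so n(Mg) = 0.02909 / 2 = 0.01455 mol
m(Mg) = 0.01455 × 24.31 = 0.354 g

0.354 g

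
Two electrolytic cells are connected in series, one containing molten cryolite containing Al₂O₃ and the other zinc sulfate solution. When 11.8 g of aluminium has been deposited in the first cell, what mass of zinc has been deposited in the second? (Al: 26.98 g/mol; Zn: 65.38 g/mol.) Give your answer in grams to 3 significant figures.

n(Al) = 11.8 / 26.98 = 0.4374 mol
Al³⁺ + 3e⁻ → Al, so n(e⁻) = 3 × 0.4374 = 1.312 mol
Since the cells are in series, n(e⁻) in the Zn cell is also 1.312 mol.
Zn²⁺ + 2e⁻ → Zn, so n(Zn) = 1.312 / 2 = 0.6560 mol
m(Zn) = 0.6560 × 65.38 = 42.9 g

42.9 g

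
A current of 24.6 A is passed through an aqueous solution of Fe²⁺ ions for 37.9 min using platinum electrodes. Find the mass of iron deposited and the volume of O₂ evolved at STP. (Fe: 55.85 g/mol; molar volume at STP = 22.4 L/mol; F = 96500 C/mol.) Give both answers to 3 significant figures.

16.2 g Fe; 3.25 L O₂

Q = 24.6 × 2274 = 55940 C; n(e⁻) = 55940 / 96500 = 0.5797 mol
Cathode: Fe²⁺ + 2e⁻ → Fe → n(Fe) = 0.5797/2 = 0.2899 mol → 16.2 g
Anode: 2H₂O → O₂ + 4H⁺ + 4e⁻ → n(O₂) = 0.5797/4 = 0.1449 mol → 3.25 L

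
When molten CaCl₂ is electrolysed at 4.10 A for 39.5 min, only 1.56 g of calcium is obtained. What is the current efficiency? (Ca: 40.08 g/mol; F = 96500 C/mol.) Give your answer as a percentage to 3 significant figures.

Q = 4.10 × 2370 = 9717 C
n(e⁻) = 9717 / 96500 = 0.1007 mol
Ca²⁺ + 2e⁻ → Ca, so theoretical n(Ca) = 0.05035 mol → 2.018 g
Efficiency = 1.56 / 2.018 = 0.7730 = 77.3%

77.3%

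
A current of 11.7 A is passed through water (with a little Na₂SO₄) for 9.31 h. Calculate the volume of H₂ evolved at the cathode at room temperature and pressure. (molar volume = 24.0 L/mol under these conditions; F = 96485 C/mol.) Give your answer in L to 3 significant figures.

48.8 L

Q = 11.7 A × 33516 s = 3.921×10^5 C
n(e⁻) = Q/F = 3.921×10^5/96485 = 4.064 mol
2H⁺ + 2e⁻ → H₂, so n(H₂) = 4.064 / 2 = 2.032 mol
V = 2.032 × 24.0 = 48.77 L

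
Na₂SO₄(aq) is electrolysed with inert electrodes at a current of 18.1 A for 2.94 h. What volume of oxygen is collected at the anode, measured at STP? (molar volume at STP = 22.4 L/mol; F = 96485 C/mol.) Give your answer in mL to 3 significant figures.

11100 mL

Charge passed = 18.1 × 10584 = 1.916×10^5 C
n(e⁻) = 1.916×10^5 / 96485 = 1.986 mol
2H₂O → O₂ + 4H⁺ + 4e⁻, so n(O₂) = 1.986 / 4 = 0.4965 mol
V = 0.4965 × 22.4 = 11.12 L
= 11100 mL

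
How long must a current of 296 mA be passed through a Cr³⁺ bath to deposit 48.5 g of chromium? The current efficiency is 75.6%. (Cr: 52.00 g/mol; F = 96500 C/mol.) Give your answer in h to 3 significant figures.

335 h

n(Cr) = 48.5 / 52.00 = 0.9327 mol
Cr³⁺ + 3e⁻ → Cr, so n(e⁻) = 3 × 0.9327 = 2.798 mol
Q = 2.798 × 96500 / 0.756 = 3.572×10^5 C
t = Q / I = 3.572×10^5 / 0.296 = 1.207×10^6 s = 335 h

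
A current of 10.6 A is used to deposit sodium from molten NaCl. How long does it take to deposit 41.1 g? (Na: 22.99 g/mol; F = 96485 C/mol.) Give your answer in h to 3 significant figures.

n(Na) = 41.1 / 22.99 = 1.788 mol
Na⁺ + e⁻ → Na, so n(e⁻) = 1.788 mol
Q = 1.788 × 96485 = 1.725×10^5 C
t = Q / I = 1.725×10^5 / 10.6 = 16270 s = 4.52 h

4.52 h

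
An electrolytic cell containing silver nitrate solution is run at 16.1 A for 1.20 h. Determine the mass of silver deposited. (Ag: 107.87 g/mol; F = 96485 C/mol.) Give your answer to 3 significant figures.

Charge passed = 16.1 × 4320 = 69550 C
Moles of electrons = 69550 / 96485 = 0.7208 mol
Ag⁺ + e⁻ → Ag, so n(Ag) = 0.7208 mol
m = 0.7208 × 107.87 = 77.8 g

77.8 g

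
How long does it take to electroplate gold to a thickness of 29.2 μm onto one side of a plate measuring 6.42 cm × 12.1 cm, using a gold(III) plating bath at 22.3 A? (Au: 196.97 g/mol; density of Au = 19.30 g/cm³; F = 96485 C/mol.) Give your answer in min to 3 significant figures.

4.81 min

Plated area = 6.42 × 12.1 = 77.68 cm²
Volume = 77.68 × 29.2×10⁻⁴ cm = 0.2268 cm³
m(Au) = 0.2268 × 19.30 = 4.377 g
n(Au) = 4.377 / 196.97 = 0.02222 mol; n(e⁻) = 3 × 0.02222 = 0.06666 mol
Q = 0.06666 × 96485 = 6432 C
t = 6432 / 22.3 = 288.4 s = 4.81 min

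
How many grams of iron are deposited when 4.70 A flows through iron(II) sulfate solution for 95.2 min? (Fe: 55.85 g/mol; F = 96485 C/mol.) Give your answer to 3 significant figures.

7.77 g

Q = It = 4.70 × 5712 = 26850 C
n(e⁻) = Q/F = 26850/96485 = 0.2783 mol
Fe²⁺ + 2e⁻ → Fe, so n(Fe) = 0.2783 / 2 = 0.1392 mol
m = 0.1392 × 55.85 = 7.77 g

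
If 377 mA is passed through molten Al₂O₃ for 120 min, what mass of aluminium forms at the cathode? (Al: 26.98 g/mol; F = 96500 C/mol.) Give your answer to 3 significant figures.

Q = 0.377 A × 7200 s = 2714 C
Moles of electrons = 2714 / 96500 = 0.02812 mol
Al³⁺ + 3e⁻ → Al, so n(Al) = 0.02812 / 3 = 0.009373 mol
m = 0.009373 × 26.98 = 0.253 g

0.253 g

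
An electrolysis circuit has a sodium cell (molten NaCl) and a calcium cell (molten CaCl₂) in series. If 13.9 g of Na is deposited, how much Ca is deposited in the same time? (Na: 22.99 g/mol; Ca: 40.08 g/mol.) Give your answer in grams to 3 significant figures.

n(Na) = 13.9 / 22.99 = 0.6046 mol
Na⁺ + e⁻ → Na, so n(e⁻) = 0.6046 mol
In series, the same 0.6046 mol of electrons flows through the second cell.
Ca²⁺ + 2e⁻ → Ca, so n(Ca) = 0.6046 / 2 = 0.3023 mol
m(Ca) = 0.3023 × 40.08 = 12.1 g

12.1 g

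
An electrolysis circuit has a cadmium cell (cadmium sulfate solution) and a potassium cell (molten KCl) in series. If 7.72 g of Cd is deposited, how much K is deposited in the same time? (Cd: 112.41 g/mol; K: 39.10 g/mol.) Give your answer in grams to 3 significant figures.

n(Cd) = 7.72 / 112.41 = 0.06868 mol
Cd²⁺ + 2e⁻ → Cd, so n(e⁻) = 2 × 0.06868 = 0.1374 mol
The cells are in series, so the same charge (and hence the same n(e⁻) = 0.1374 mol) passes through both.
K⁺ + e⁻ → K, so n(K) = 0.1374 mol
m(K) = 0.1374 × 39.10 = 5.37 g

5.37 g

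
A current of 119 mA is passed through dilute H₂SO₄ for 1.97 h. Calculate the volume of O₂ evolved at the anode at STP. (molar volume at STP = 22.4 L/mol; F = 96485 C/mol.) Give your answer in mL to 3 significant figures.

Q = 0.119 A × 7092 s = 843.9 C
Moles of electrons = 843.9 / 96485 = 0.008746 mol
2H₂O → O₂ + 4H⁺ + 4e⁻, so n(O₂) = 0.008746 / 4 = 0.002187 mol
V = 0.002187 × 22.4 = 0.04899 L
= 49.0 mL

49.0 mL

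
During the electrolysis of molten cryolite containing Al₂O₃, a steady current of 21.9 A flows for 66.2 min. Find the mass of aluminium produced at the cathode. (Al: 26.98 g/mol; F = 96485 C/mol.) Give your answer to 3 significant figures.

8.11 g

Q = 21.9 A × 3972 s = 86990 C
n(e⁻) = Q/F = 86990/96485 = 0.9016 mol
Al³⁺ + 3e⁻ → Al, so n(Al) = 0.9016 / 3 = 0.3005 mol
m = 0.3005 × 26.98 = 8.11 g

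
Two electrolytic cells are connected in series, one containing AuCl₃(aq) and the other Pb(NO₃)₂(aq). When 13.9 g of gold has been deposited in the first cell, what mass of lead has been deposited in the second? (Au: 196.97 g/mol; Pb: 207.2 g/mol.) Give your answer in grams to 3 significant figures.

n(Au) = 13.9 / 196.97 = 0.07057 mol
Au³⁺ + 3e⁻ → Au, so n(e⁻) = 3 × 0.07057 = 0.2117 mol
Since the cells are in series, n(e⁻) in the Pb cell is also 0.2117 mol.
Pb²⁺ + 2e⁻ → Pb, so n(Pb) = 0.2117 / 2 = 0.1059 mol
m(Pb) = 0.1059 × 207.2 = 21.9 g

21.9 g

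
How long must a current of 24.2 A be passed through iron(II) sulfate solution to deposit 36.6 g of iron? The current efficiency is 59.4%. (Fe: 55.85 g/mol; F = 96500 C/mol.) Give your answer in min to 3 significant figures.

147 min

n(Fe) = 36.6 / 55.85 = 0.6553 mol
Fe²⁺ + 2e⁻ → Fe, so n(e⁻) = 2 × 0.6553 = 1.311 mol
Q = 1.311 × 96500 / 0.594 = 2.130×10^5 C
t = Q / I = 2.130×10^5 / 24.2 = 8802 s = 147 min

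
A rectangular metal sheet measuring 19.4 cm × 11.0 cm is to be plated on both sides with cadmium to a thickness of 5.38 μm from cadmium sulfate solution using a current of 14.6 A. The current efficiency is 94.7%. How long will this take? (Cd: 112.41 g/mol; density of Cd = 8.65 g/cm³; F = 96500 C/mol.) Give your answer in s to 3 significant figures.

Plated area = 2 × 19.4 × 11.0 = 426.8 cm²
Volume = 426.8 × 5.38×10⁻⁴ cm = 0.2296 cm³
m(Cd) = 0.2296 × 8.65 = 1.986 g
n(Cd) = 1.986 / 112.41 = 0.01767 mol; n(e⁻) = 2 × 0.01767 = 0.03534 mol
Q = 0.03534 × 96500 / 0.947 = 3601 C
t = 3601 / 14.6 = 246.6 s

247 s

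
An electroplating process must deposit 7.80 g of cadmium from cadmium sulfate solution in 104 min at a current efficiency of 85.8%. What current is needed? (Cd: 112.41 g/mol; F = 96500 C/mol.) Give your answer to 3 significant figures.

n(Cd) = 7.80 / 112.41 = 0.06939 mol
Cd²⁺ + 2e⁻ → Cd, so n(e⁻) = 2 × 0.06939 = 0.1388 mol
Q = 0.1388 × 96500 / 0.858 = 15610 C
I = Q / t = 15610 / 6240 s = 2.50 A

2.50 A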